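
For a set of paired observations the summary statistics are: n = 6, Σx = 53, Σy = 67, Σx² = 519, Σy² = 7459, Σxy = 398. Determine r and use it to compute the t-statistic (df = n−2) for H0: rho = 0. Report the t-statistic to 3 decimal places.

Numerator: nΣxy − (Σx)(Σy) = 6·398 − (53)(67) = -1163
Denominator: √[(nΣx²−(Σx)²)(nΣy²−(Σy)²)]
  nΣx²−(Σx)² = 6·519 − 2809 = 305;  nΣy²−(Σy)² = 6·7459 − 4489 = 40265
  √(305·40265) = √12280825 = 3504.4008
r = -1163 / 3504.4008 = -0.3319
t = r·√(n−2)/√(1−r²) = -0.3319·√4 / √(1−0.110158) = -0.663800 / 0.943314 = -0.704

-0.704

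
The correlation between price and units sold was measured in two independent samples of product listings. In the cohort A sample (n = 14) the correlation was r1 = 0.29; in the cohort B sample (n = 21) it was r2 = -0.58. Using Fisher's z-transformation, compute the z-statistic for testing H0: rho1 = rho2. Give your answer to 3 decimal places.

2.511

Fisher z-transforms: z1 = atanh(0.29) = 0.298566, z2 = atanh(-0.58) = -0.662463; difference d = 0.961029
Var(d) = 1/11 + 1/18 = 0.0909091 + 0.0555556 = 0.1464647
z = d/√Var(d) = 0.961029 / √0.1464647 = 0.961029 / 0.382707 = 2.511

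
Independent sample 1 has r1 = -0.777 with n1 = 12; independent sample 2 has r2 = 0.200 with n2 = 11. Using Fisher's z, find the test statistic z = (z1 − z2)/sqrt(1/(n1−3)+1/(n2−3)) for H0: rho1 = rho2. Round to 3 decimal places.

z1 = atanh(-0.777) = -1.037755,  z2 = atanh(0.200) = 0.202733
SE = √(1/(n1−3) + 1/(n2−3)) = √(1/9 + 1/8) = √(0.1111111 + 0.1250000) = √0.2361111 = 0.485913
z = (z1 − z2)/SE = (-1.037755 − 0.202733) / 0.485913 = -1.240488 / 0.485913 = -2.553

-2.553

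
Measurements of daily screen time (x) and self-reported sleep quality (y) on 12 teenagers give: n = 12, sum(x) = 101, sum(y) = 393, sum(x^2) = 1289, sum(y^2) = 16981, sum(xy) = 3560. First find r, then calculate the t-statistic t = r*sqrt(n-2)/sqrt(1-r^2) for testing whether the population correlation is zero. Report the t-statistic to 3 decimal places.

S_xy = nΣxy − ΣxΣy = 12·3560 − 101·393 = 42720 − 39693 = 3027
S_xx = nΣx² − (Σx)² = 12·1289 − 101² = 15468 − 10201 = 5267
S_yy = nΣy² − (Σy)² = 12·16981 − 393² = 203772 − 154449 = 49323
r = S_xy / √(S_xx·S_yy) = 3027 / √(5267·49323) = 3027 / √259784241 = 3027 / 16117.8237 = 0.1878
t = r·√(n−2)/√(1−r²) = 0.1878·√10 / √(1−0.035269) = 0.593876 / 0.982207 = 0.605

0.605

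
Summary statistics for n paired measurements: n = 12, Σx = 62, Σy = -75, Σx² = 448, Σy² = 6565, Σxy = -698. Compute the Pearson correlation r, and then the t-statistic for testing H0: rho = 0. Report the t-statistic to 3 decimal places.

-1.189

S_xy = nΣxy − ΣxΣy = 12·(-698) − 62·(-75) = -8376 − (-4650) = -3726
S_xx = nΣx² − (Σx)² = 12·448 − 62² = 5376 − 3844 = 1532
S_yy = nΣy² − (Σy)² = 12·6565 − (-75)² = 78780 − 5625 = 73155
r = S_xy / √(S_xx·S_yy) = -3726 / √(1532·73155) = -3726 / √112073460 = -3726 / 10586.4753 = -0.3520
t = r·√(n−2)/√(1−r²) = -0.3520·√10 / √(1−0.123904) = -1.113122 / 0.936000 = -1.189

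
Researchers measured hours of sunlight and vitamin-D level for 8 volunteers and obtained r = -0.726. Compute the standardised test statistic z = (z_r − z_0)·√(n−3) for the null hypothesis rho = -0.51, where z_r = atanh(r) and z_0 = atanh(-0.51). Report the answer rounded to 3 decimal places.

-0.799

z_r = atanh(-0.726) = -0.920217,  z_0 = atanh(-0.51) = -0.562730
SE = 1/√(n−3) = 1/√5 = 0.447214
z = (z_r − z_0)/SE = (-0.920217 − (-0.562730)) / 0.447214 = -0.357487 / 0.447214 = -0.799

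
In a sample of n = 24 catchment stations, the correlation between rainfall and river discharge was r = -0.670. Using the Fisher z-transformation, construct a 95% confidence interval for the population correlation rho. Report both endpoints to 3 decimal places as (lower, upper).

Fisher z: z_r = atanh(r) = ½·ln((1+(-0.670))/(1−(-0.670))) = -0.810743
SE(z) = 1/√(n−3) = 1/√21 = 0.218218
95% ⇒ z* = 1.960; margin = 1.960·0.218218 = 0.427707
CI on z-scale: (-1.238450, -0.383036)
Back-transform: tanh(-1.238450) = -0.845013, tanh(-0.383036) = -0.365341

(-0.845, -0.365)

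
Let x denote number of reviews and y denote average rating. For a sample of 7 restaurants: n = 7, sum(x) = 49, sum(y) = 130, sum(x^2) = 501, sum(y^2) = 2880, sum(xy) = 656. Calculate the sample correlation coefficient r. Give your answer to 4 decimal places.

-0.9364

Numerator: nΣxy − (Σx)(Σy) = 7·656 − (49)(130) = -1778
Denominator: √[(nΣx²−(Σx)²)(nΣy²−(Σy)²)]
  nΣx²−(Σx)² = 7·501 − 2401 = 1106;  nΣy²−(Σy)² = 7·2880 − 16900 = 3260
  √(1106·3260) = √3605560 = 1898.8312
r = -1778 / 1898.8312 = -0.9364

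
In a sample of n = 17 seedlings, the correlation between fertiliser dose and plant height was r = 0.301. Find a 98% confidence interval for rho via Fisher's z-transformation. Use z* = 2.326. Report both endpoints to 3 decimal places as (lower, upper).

(-0.301, 0.732)

z_r = atanh(0.301) = 0.310619;  SE = 1/√(n−3) = 1/√14 = 0.267261
z-limits: 0.310619 ± 2.326·0.267261 = 0.310619 ± 0.621649 = [-0.311030, 0.932268]
ρ-limits: (tanh -0.311030, tanh 0.932268) = (-0.301, 0.732)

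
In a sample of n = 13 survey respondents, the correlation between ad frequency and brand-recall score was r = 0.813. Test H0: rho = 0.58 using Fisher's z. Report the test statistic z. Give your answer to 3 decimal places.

Fisher z: atanh(0.813) = 1.135815, atanh(0.58) = 0.662463
z = (z_r − z_0)·√(n−3) = (1.135815 − 0.662463)·√10 = 0.473352 · 3.162278 = 1.497

1.497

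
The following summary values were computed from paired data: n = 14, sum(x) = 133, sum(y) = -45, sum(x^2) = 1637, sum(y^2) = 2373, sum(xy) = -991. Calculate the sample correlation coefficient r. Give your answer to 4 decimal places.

-0.6177

S_xy = nΣxy − ΣxΣy = 14·(-991) − 133·(-45) = -13874 − (-5985) = -7889
S_xx = nΣx² − (Σx)² = 14·1637 − 133² = 22918 − 17689 = 5229
S_yy = nΣy² − (Σy)² = 14·2373 − (-45)² = 33222 − 2025 = 31197
r = S_xy / √(S_xx·S_yy) = -7889 / √(5229·31197) = -7889 / √163129113 = -7889 / 12772.2008 = -0.6177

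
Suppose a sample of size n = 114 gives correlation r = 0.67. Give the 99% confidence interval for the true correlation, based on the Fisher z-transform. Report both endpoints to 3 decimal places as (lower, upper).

(0.513, 0.784)

z_r = atanh(0.67) = 0.810743;  SE = 1/√(n−3) = 1/√111 = 0.094916
z-limits: 0.810743 ± 2.576·0.094916 = 0.810743 ± 0.244504 = [0.566239, 1.055247]
ρ-limits: (tanh 0.566239, tanh 1.055247) = (0.513, 0.784)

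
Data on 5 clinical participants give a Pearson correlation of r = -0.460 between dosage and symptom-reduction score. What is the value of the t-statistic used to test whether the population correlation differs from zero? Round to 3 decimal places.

t = r·√(n−2) / √(1−r²) with r = -0.460, n = 5
  = -0.460·√3 / √(1 − 0.211600)
  = -0.460·1.732051 / 0.887919
  = -0.796743 / 0.887919 = -0.897

-0.897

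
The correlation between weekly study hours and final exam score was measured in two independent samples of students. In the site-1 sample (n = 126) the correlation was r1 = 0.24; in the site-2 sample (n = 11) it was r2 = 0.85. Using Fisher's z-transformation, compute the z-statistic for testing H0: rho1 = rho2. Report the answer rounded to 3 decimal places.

Fisher z-transforms: z1 = atanh(0.24) = 0.244774, z2 = atanh(0.85) = 1.256153; difference d = -1.011379
Var(d) = 1/123 + 1/8 = 0.0081301 + 0.1250000 = 0.1331301
z = d/√Var(d) = -1.011379 / √0.1331301 = -1.011379 / 0.364870 = -2.772

-2.772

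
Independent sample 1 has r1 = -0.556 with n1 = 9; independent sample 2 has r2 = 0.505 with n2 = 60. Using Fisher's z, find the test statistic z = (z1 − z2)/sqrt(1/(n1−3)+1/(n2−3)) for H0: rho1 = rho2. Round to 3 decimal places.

-2.756

Fisher z-transforms: z1 = atanh(-0.556) = -0.627025, z2 = atanh(0.505) = 0.555995; difference d = -1.183020
Var(d) = 1/6 + 1/57 = 0.1666667 + 0.0175439 = 0.1842106
z = d/√Var(d) = -1.183020 / √0.1842106 = -1.183020 / 0.429198 = -2.756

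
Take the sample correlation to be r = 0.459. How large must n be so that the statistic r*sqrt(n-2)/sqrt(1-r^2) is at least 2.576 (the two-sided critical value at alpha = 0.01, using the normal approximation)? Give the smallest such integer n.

27

Need r·√(n−2)/√(1−r²) ≥ 2.576
√(n−2) ≥ 2.576·√(1−0.210681) / 0.459 = 2.576·0.888436 / 0.459 = 4.9861
n−2 ≥ 24.8612  ⇒  n ≥ 26.8612
Smallest integer n = 27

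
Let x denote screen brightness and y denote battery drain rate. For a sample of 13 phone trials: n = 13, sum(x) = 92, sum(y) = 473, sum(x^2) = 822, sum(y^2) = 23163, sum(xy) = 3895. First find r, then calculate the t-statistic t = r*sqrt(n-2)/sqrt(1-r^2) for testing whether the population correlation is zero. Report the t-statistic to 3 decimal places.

Numerator: nΣxy − (Σx)(Σy) = 13·3895 − (92)(473) = 7119
Denominator: √[(nΣx²−(Σx)²)(nΣy²−(Σy)²)]
  nΣx²−(Σx)² = 13·822 − 8464 = 2222;  nΣy²−(Σy)² = 13·23163 − 223729 = 77390
  √(2222·77390) = √171960580 = 13113.3741
r = 7119 / 13113.3741 = 0.5429
t = r·√(n−2)/√(1−r²) = 0.5429·√11 / √(1−0.294740) = 1.800596 / 0.839798 = 2.144

2.144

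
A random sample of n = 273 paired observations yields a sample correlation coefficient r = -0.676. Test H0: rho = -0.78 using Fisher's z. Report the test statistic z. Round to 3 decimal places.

Fisher z: atanh(-0.676) = -0.821711, atanh(-0.78) = -1.045371
z = (z_r − z_0)·√(n−3) = (-0.821711 − (-1.045371))·√270 = 0.223660 · 16.431677 = 3.675

3.675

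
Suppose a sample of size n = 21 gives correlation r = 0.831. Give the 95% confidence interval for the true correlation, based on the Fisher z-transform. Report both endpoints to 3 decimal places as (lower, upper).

(0.623, 0.929)

z_r = atanh(0.831) = 1.191359;  SE = 1/√(n−3) = 1/√18 = 0.235702
z-limits: 1.191359 ± 1.960·0.235702 = 1.191359 ± 0.461976 = [0.729383, 1.653335]
ρ-limits: (tanh 0.729383, tanh 1.653335) = (0.623, 0.929)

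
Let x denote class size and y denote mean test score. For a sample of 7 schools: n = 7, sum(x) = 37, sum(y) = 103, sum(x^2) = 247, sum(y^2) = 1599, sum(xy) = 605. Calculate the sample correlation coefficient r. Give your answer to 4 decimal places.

S_xy = nΣxy − ΣxΣy = 7·605 − 37·103 = 4235 − 3811 = 424
S_xx = nΣx² − (Σx)² = 7·247 − 37² = 1729 − 1369 = 360
S_yy = nΣy² − (Σy)² = 7·1599 − 103² = 11193 − 10609 = 584
r = S_xy / √(S_xx·S_yy) = 424 / √(360·584) = 424 / √210240 = 424 / 458.5194 = 0.9247

0.9247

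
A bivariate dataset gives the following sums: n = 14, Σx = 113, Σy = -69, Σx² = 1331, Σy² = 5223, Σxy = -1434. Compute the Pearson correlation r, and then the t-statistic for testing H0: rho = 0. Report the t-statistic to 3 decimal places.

-2.689

Numerator: nΣxy − (Σx)(Σy) = 14·(-1434) − (113)(-69) = -12279
Denominator: √[(nΣx²−(Σx)²)(nΣy²−(Σy)²)]
  nΣx²−(Σx)² = 14·1331 − 12769 = 5865;  nΣy²−(Σy)² = 14·5223 − 4761 = 68361
  √(5865·68361) = √400937265 = 20023.4179
r = -12279 / 20023.4179 = -0.6132
t = r·√(n−2)/√(1−r²) = -0.6132·√12 / √(1−0.376014) = -2.124187 / 0.789928 = -2.689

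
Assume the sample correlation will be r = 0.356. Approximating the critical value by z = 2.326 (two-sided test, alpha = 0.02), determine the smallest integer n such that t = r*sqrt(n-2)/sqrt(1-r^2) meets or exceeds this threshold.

r√(n−2)/√(1−r²) ≥ 2.326  ⇔  n−2 ≥ (2.326)²·(1−r²)/r²
(1−r²)/r² = (1−0.126736)/0.126736 = 6.8904
n ≥ 2 + 5.410276·6.8904 = 2 + 37.2790 = 39.2790
⌈39.2790⌉ = 40

40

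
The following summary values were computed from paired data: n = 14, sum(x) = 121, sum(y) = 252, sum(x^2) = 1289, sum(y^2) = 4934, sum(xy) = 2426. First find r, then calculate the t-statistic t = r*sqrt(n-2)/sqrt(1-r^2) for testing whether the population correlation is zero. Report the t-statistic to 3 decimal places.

4.573

Numerator: nΣxy − (Σx)(Σy) = 14·2426 − (121)(252) = 3472
Denominator: √[(nΣx²−(Σx)²)(nΣy²−(Σy)²)]
  nΣx²−(Σx)² = 14·1289 − 14641 = 3405;  nΣy²−(Σy)² = 14·4934 − 63504 = 5572
  √(3405·5572) = √18972660 = 4355.7617
r = 3472 / 4355.7617 = 0.7971
t = r·√(n−2)/√(1−r²) = 0.7971·√12 / √(1−0.635368) = 2.761235 / 0.603848 = 4.573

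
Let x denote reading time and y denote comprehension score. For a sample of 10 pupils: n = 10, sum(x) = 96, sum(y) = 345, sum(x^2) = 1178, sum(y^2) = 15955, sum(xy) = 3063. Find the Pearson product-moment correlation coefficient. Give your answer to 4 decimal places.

S_xy = nΣxy − ΣxΣy = 10·3063 − 96·345 = 30630 − 33120 = -2490
S_xx = nΣx² − (Σx)² = 10·1178 − 96² = 11780 − 9216 = 2564
S_yy = nΣy² − (Σy)² = 10·15955 − 345² = 159550 − 119025 = 40525
r = S_xy / √(S_xx·S_yy) = -2490 / √(2564·40525) = -2490 / √103906100 = -2490 / 10193.4342 = -0.2443

-0.2443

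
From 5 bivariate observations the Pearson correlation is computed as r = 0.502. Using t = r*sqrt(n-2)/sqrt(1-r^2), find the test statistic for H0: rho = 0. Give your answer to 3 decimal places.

1.005

t = r·√(n−2) / √(1−r²) with r = 0.502, n = 5
  = 0.502·√3 / √(1 − 0.252004)
  = 0.502·1.732051 / 0.864868
  = 0.869490 / 0.864868 = 1.005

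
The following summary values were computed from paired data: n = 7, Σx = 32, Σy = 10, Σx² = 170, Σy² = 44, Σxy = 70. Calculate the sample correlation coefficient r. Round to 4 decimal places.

0.9149

S_xy = nΣxy − ΣxΣy = 7·70 − 32·10 = 490 − 320 = 170
S_xx = nΣx² − (Σx)² = 7·170 − 32² = 1190 − 1024 = 166
S_yy = nΣy² − (Σy)² = 7·44 − 10² = 308 − 100 = 208
r = S_xy / √(S_xx·S_yy) = 170 / √(166·208) = 170 / √34528 = 170 / 185.8171 = 0.9149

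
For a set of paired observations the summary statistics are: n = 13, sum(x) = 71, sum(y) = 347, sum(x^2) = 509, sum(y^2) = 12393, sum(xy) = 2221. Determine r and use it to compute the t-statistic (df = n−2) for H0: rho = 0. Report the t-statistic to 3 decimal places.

2.067

S_xy = nΣxy − ΣxΣy = 13·2221 − 71·347 = 28873 − 24637 = 4236
S_xx = nΣx² − (Σx)² = 13·509 − 71² = 6617 − 5041 = 1576
S_yy = nΣy² − (Σy)² = 13·12393 − 347² = 161109 − 120409 = 40700
r = S_xy / √(S_xx·S_yy) = 4236 / √(1576·40700) = 4236 / √64143200 = 4236 / 8008.9450 = 0.5289
t = r·√(n−2)/√(1−r²) = 0.5289·√11 / √(1−0.279735) = 1.754163 / 0.848684 = 2.067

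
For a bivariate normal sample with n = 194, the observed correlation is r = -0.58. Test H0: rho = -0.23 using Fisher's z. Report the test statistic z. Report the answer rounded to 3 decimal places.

-5.919

Fisher z: atanh(-0.58) = -0.662463, atanh(-0.23) = -0.234189
z = (z_r − z_0)·√(n−3) = (-0.662463 − (-0.234189))·√191 = -0.428274 · 13.820275 = -5.919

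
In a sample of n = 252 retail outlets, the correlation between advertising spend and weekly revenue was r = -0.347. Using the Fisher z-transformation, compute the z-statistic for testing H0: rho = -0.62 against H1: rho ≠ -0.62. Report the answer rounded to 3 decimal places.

Fisher z: atanh(-0.347) = -0.362029, atanh(-0.62) = -0.725005
z = (z_r − z_0)·√(n−3) = (-0.362029 − (-0.725005))·√249 = 0.362976 · 15.779734 = 5.728

5.728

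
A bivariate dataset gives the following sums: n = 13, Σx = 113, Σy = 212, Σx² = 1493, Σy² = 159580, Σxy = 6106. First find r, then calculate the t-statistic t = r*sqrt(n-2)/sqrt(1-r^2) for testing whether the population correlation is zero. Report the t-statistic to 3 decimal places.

1.802

Numerator: nΣxy − (Σx)(Σy) = 13·6106 − (113)(212) = 55422
Denominator: √[(nΣx²−(Σx)²)(nΣy²−(Σy)²)]
  nΣx²−(Σx)² = 13·1493 − 12769 = 6640;  nΣy²−(Σy)² = 13·159580 − 44944 = 2029596
  √(6640·2029596) = √13476517440 = 116088.4036
r = 55422 / 116088.4036 = 0.4774
t = r·√(n−2)/√(1−r²) = 0.4774·√11 / √(1−0.227911) = 1.583357 / 0.878686 = 1.802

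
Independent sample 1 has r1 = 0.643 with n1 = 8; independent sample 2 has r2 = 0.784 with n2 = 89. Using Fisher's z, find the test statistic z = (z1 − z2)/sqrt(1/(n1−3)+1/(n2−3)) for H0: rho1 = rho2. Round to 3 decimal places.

z1 = atanh(0.643) = 0.763272,  z2 = atanh(0.784) = 1.055667
SE = √(1/(n1−3) + 1/(n2−3)) = √(1/5 + 1/86) = √(0.2000000 + 0.0116279) = √0.2116279 = 0.460030
z = (z1 − z2)/SE = (0.763272 − 1.055667) / 0.460030 = -0.292395 / 0.460030 = -0.636

-0.636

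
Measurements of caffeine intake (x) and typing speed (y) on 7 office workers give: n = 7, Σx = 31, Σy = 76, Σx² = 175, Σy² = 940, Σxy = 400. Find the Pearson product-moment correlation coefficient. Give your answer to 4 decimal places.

0.9637

Numerator: nΣxy − (Σx)(Σy) = 7·400 − (31)(76) = 444
Denominator: √[(nΣx²−(Σx)²)(nΣy²−(Σy)²)]
  nΣx²−(Σx)² = 7·175 − 961 = 264;  nΣy²−(Σy)² = 7·940 − 5776 = 804
  √(264·804) = √212256 = 460.7125
r = 444 / 460.7125 = 0.9637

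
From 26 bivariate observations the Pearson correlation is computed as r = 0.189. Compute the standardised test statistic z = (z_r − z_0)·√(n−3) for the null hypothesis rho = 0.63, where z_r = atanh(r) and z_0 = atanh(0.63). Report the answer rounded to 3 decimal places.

z_r = atanh(0.189) = 0.191300,  z_0 = atanh(0.63) = 0.741416
SE = 1/√(n−3) = 1/√23 = 0.208514
z = (z_r − z_0)/SE = (0.191300 − 0.741416) / 0.208514 = -0.550116 / 0.208514 = -2.638

-2.638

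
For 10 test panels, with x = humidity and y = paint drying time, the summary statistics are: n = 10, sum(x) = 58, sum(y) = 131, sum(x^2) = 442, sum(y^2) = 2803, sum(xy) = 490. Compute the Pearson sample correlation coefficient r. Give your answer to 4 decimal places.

Numerator: nΣxy − (Σx)(Σy) = 10·490 − (58)(131) = -2698
Denominator: √[(nΣx²−(Σx)²)(nΣy²−(Σy)²)]
  nΣx²−(Σx)² = 10·442 − 3364 = 1056;  nΣy²−(Σy)² = 10·2803 − 17161 = 10869
  √(1056·10869) = √11477664 = 3387.8701
r = -2698 / 3387.8701 = -0.7964

-0.7964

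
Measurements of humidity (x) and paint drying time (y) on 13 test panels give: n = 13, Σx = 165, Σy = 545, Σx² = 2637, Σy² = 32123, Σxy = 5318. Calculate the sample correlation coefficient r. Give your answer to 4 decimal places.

-0.7128

Numerator: nΣxy − (Σx)(Σy) = 13·5318 − (165)(545) = -20791
Denominator: √[(nΣx²−(Σx)²)(nΣy²−(Σy)²)]
  nΣx²−(Σx)² = 13·2637 − 27225 = 7056;  nΣy²−(Σy)² = 13·32123 − 297025 = 120574
  √(7056·120574) = √850770144 = 29167.9643
r = -20791 / 29167.9643 = -0.7128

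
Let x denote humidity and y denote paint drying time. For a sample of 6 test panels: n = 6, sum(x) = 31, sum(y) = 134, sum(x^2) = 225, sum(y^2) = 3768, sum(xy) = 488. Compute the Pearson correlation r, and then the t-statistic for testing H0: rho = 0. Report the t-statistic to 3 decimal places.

-4.429

S_xy = nΣxy − ΣxΣy = 6·488 − 31·134 = 2928 − 4154 = -1226
S_xx = nΣx² − (Σx)² = 6·225 − 31² = 1350 − 961 = 389
S_yy = nΣy² − (Σy)² = 6·3768 − 134² = 22608 − 17956 = 4652
r = S_xy / √(S_xx·S_yy) = -1226 / √(389·4652) = -1226 / √1809628 = -1226 / 1345.2241 = -0.9114
t = r·√(n−2)/√(1−r²) = -0.9114·√4 / √(1−0.830650) = -1.822800 / 0.411522 = -4.429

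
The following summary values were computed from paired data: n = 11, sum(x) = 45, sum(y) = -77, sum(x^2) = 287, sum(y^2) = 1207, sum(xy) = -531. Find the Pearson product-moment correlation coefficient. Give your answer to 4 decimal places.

Numerator: nΣxy − (Σx)(Σy) = 11·(-531) − (45)(-77) = -2376
Denominator: √[(nΣx²−(Σx)²)(nΣy²−(Σy)²)]
  nΣx²−(Σx)² = 11·287 − 2025 = 1132;  nΣy²−(Σy)² = 11·1207 − 5929 = 7348
  √(1132·7348) = √8317936 = 2884.0832
r = -2376 / 2884.0832 = -0.8238

-0.8238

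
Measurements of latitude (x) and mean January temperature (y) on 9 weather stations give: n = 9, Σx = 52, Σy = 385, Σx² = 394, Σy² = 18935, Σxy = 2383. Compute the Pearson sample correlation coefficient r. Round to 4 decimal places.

0.3301

Numerator: nΣxy − (Σx)(Σy) = 9·2383 − (52)(385) = 1427
Denominator: √[(nΣx²−(Σx)²)(nΣy²−(Σy)²)]
  nΣx²−(Σx)² = 9·394 − 2704 = 842;  nΣy²−(Σy)² = 9·18935 − 148225 = 22190
  √(842·22190) = √18683980 = 4322.4970
r = 1427 / 4322.4970 = 0.3301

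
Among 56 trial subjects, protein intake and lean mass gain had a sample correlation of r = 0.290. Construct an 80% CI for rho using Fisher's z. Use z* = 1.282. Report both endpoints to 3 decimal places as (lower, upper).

Fisher z: z_r = atanh(r) = ½·ln((1+0.290)/(1−0.290)) = 0.298566
SE(z) = 1/√(n−3) = 1/√53 = 0.137361
80% ⇒ z* = 1.282; margin = 1.282·0.137361 = 0.176097
CI on z-scale: (0.122469, 0.474663)
Back-transform: tanh(0.122469) = 0.121860, tanh(0.474663) = 0.441959

(0.122, 0.442)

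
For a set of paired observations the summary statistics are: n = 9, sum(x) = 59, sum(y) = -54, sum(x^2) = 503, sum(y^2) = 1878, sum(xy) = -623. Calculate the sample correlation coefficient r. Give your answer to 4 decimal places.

-0.6330

Numerator: nΣxy − (Σx)(Σy) = 9·(-623) − (59)(-54) = -2421
Denominator: √[(nΣx²−(Σx)²)(nΣy²−(Σy)²)]
  nΣx²−(Σx)² = 9·503 − 3481 = 1046;  nΣy²−(Σy)² = 9·1878 − 2916 = 13986
  √(1046·13986) = √14629356 = 3824.8341
r = -2421 / 3824.8341 = -0.6330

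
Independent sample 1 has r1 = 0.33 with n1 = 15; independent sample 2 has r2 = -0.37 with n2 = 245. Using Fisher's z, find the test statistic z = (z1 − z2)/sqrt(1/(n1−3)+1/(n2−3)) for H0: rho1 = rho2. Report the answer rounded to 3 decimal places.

2.473

z1 = atanh(0.33) = 0.342828,  z2 = atanh(-0.37) = -0.388423
SE = √(1/(n1−3) + 1/(n2−3)) = √(1/12 + 1/242) = √(0.0833333 + 0.0041322) = √0.0874655 = 0.295746
z = (z1 − z2)/SE = (0.342828 − (-0.388423)) / 0.295746 = 0.731251 / 0.295746 = 2.473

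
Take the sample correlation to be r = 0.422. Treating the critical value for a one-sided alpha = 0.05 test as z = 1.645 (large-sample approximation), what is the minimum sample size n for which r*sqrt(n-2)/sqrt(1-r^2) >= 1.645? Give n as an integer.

15

r√(n−2)/√(1−r²) ≥ 1.645  ⇔  n−2 ≥ (1.645)²·(1−r²)/r²
(1−r²)/r² = (1−0.178084)/0.178084 = 4.6153
n ≥ 2 + 2.706025·4.6153 = 2 + 12.4891 = 14.4891
⌈14.4891⌉ = 15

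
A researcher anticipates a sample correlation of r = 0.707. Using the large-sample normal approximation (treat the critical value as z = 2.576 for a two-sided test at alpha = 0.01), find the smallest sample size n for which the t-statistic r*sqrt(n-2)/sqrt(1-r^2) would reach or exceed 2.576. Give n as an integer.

9

Need r·√(n−2)/√(1−r²) ≥ 2.576
√(n−2) ≥ 2.576·√(1−0.499849) / 0.707 = 2.576·0.707214 / 0.707 = 2.5768
n−2 ≥ 6.6399  ⇒  n ≥ 8.6399
Smallest integer n = 9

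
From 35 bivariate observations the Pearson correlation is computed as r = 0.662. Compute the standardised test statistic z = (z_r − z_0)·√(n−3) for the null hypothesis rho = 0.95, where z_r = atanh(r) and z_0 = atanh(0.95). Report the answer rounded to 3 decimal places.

z_r = atanh(0.662) = 0.796366,  z_0 = atanh(0.95) = 1.831781
SE = 1/√(n−3) = 1/√32 = 0.176777
z = (z_r − z_0)/SE = (0.796366 − 1.831781) / 0.176777 = -1.035415 / 0.176777 = -5.857

-5.857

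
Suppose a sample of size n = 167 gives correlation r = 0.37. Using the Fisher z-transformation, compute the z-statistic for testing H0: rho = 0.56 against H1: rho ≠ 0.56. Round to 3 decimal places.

z_r = atanh(0.37) = 0.388423,  z_0 = atanh(0.56) = 0.632833
SE = 1/√(n−3) = 1/√164 = 0.078087
z = (z_r − z_0)/SE = (0.388423 − 0.632833) / 0.078087 = -0.244410 / 0.078087 = -3.130

-3.130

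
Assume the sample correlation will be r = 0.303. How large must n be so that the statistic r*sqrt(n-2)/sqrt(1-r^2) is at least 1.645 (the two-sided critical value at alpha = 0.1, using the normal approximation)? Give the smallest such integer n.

29

r√(n−2)/√(1−r²) ≥ 1.645  ⇔  n−2 ≥ (1.645)²·(1−r²)/r²
(1−r²)/r² = (1−0.091809)/0.091809 = 9.8922
n ≥ 2 + 2.706025·9.8922 = 2 + 26.7685 = 28.7685
⌈28.7685⌉ = 29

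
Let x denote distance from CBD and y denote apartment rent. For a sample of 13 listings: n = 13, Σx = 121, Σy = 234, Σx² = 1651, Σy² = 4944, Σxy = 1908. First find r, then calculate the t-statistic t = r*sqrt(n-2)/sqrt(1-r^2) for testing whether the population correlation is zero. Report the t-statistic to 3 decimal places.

-1.605

S_xy = nΣxy − ΣxΣy = 13·1908 − 121·234 = 24804 − 28314 = -3510
S_xx = nΣx² − (Σx)² = 13·1651 − 121² = 21463 − 14641 = 6822
S_yy = nΣy² − (Σy)² = 13·4944 − 234² = 64272 − 54756 = 9516
r = S_xy / √(S_xx·S_yy) = -3510 / √(6822·9516) = -3510 / √64918152 = -3510 / 8057.1802 = -0.4356
t = r·√(n−2)/√(1−r²) = -0.4356·√11 / √(1−0.189747) = -1.444722 / 0.900141 = -1.605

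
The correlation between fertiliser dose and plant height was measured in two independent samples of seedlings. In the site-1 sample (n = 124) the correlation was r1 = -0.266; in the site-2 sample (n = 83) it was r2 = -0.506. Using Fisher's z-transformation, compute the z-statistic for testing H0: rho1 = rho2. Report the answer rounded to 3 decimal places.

1.976

Fisher z-transforms: z1 = atanh(-0.266) = -0.272554, z2 = atanh(-0.506) = -0.557338; difference d = 0.284784
Var(d) = 1/121 + 1/80 = 0.0082645 + 0.0125000 = 0.0207645
z = d/√Var(d) = 0.284784 / √0.0207645 = 0.284784 / 0.144099 = 1.976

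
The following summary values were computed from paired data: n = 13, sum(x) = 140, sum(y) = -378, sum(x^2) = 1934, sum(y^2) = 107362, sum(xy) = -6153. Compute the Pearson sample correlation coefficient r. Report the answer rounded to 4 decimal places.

Numerator: nΣxy − (Σx)(Σy) = 13·(-6153) − (140)(-378) = -27069
Denominator: √[(nΣx²−(Σx)²)(nΣy²−(Σy)²)]
  nΣx²−(Σx)² = 13·1934 − 19600 = 5542;  nΣy²−(Σy)² = 13·107362 − 142884 = 1252822
  √(5542·1252822) = √6943139524 = 83325.5034
r = -27069 / 83325.5034 = -0.3249

-0.3249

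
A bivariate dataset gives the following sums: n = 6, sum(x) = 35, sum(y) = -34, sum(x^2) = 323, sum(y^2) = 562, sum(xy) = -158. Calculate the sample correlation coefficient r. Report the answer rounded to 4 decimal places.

Numerator: nΣxy − (Σx)(Σy) = 6·(-158) − (35)(-34) = 242
Denominator: √[(nΣx²−(Σx)²)(nΣy²−(Σy)²)]
  nΣx²−(Σx)² = 6·323 − 1225 = 713;  nΣy²−(Σy)² = 6·562 − 1156 = 2216
  √(713·2216) = √1580008 = 1256.9837
r = 242 / 1256.9837 = 0.1925

0.1925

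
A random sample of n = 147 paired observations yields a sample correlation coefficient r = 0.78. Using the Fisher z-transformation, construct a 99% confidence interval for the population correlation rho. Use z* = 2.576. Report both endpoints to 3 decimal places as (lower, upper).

z_r = atanh(0.78) = 1.045371;  SE = 1/√(n−3) = 1/√144 = 0.083333
z-limits: 1.045371 ± 2.576·0.083333 = 1.045371 ± 0.214666 = [0.830705, 1.260037]
ρ-limits: (tanh 0.830705, tanh 1.260037) = (0.681, 0.851)

(0.681, 0.851)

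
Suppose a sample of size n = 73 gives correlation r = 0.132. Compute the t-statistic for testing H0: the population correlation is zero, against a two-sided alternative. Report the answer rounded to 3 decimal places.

1.122

t = r·√(n−2) / √(1−r²) with r = 0.132, n = 73
  = 0.132·√71 / √(1 − 0.017424)
  = 0.132·8.426150 / 0.991250
  = 1.112252 / 0.991250 = 1.122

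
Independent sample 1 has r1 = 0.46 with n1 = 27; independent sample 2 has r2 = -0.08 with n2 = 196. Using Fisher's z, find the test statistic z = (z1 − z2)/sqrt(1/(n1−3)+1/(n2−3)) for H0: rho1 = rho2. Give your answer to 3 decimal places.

Fisher z-transforms: z1 = atanh(0.46) = 0.497311, z2 = atanh(-0.08) = -0.080171; difference d = 0.577482
Var(d) = 1/24 + 1/193 = 0.0416667 + 0.0051813 = 0.0468480
z = d/√Var(d) = 0.577482 / √0.0468480 = 0.577482 / 0.216444 = 2.668

2.668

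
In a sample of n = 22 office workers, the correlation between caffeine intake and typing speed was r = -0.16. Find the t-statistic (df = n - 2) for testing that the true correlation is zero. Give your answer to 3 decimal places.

-0.725

t = r·√(n−2) / √(1−r²) with r = -0.16, n = 22
  = -0.16·√20 / √(1 − 0.0256)
  = -0.16·4.472136 / 0.987117
  = -0.715542 / 0.987117 = -0.725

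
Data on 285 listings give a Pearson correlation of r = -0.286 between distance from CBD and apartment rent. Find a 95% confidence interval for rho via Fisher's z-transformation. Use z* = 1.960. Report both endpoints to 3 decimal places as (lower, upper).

(-0.389, -0.176)

z_r = atanh(-0.286) = -0.294204;  SE = 1/√(n−3) = 1/√282 = 0.059549
z-limits: -0.294204 ± 1.960·0.059549 = -0.294204 ± 0.116716 = [-0.410920, -0.177488]
ρ-limits: (tanh -0.410920, tanh -0.177488) = (-0.389, -0.176)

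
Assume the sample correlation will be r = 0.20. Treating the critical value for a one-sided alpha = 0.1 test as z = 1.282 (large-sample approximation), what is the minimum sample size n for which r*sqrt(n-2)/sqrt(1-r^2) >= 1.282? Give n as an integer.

Need r·√(n−2)/√(1−r²) ≥ 1.282
√(n−2) ≥ 1.282·√(1−0.0400) / 0.20 = 1.282·0.979796 / 0.20 = 6.2805
n−2 ≥ 39.4447  ⇒  n ≥ 41.4447
Smallest integer n = 42

42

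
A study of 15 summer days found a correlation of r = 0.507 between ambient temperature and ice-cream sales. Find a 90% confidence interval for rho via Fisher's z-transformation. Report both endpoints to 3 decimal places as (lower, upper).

(0.084, 0.775)

z_r = atanh(0.507) = 0.558684;  SE = 1/√(n−3) = 1/√12 = 0.288675
z-limits: 0.558684 ± 1.645·0.288675 = 0.558684 ± 0.474870 = [0.083814, 1.033554]
ρ-limits: (tanh 0.083814, tanh 1.033554) = (0.084, 0.775)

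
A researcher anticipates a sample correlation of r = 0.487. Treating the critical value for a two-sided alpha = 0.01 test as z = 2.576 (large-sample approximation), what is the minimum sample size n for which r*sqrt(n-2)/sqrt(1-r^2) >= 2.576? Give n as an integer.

24

r√(n−2)/√(1−r²) ≥ 2.576  ⇔  n−2 ≥ (2.576)²·(1−r²)/r²
(1−r²)/r² = (1−0.237169)/0.237169 = 3.2164
n ≥ 2 + 6.635776·3.2164 = 2 + 21.3433 = 23.3433
⌈23.3433⌉ = 24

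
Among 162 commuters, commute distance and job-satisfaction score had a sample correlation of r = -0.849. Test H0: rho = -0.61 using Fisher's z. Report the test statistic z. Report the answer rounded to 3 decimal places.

Fisher z: atanh(-0.849) = -1.252560, atanh(-0.61) = -0.708921
z = (z_r − z_0)·√(n−3) = (-1.252560 − (-0.708921))·√159 = -0.543639 · 12.609520 = -6.855

-6.855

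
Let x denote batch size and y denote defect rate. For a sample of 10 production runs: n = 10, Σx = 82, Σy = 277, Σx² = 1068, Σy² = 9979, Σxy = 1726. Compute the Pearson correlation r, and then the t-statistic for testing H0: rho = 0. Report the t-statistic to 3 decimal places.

-1.967

Numerator: nΣxy − (Σx)(Σy) = 10·1726 − (82)(277) = -5454
Denominator: √[(nΣx²−(Σx)²)(nΣy²−(Σy)²)]
  nΣx²−(Σx)² = 10·1068 − 6724 = 3956;  nΣy²−(Σy)² = 10·9979 − 76729 = 23061
  √(3956·23061) = √91229316 = 9551.4039
r = -5454 / 9551.4039 = -0.5710
t = r·√(n−2)/√(1−r²) = -0.5710·√8 / √(1−0.326041) = -1.615032 / 0.820950 = -1.967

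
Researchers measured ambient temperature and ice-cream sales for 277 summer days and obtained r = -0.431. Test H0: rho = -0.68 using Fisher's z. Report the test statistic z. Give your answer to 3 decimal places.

6.091

z_r = atanh(-0.431) = -0.461124,  z_0 = atanh(-0.68) = -0.829114
SE = 1/√(n−3) = 1/√274 = 0.060412
z = (z_r − z_0)/SE = (-0.461124 − (-0.829114)) / 0.060412 = 0.367990 / 0.060412 = 6.091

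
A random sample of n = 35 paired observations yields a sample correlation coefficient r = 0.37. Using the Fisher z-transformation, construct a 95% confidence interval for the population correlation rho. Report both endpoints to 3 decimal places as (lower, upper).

Fisher z: z_r = atanh(r) = ½·ln((1+0.37)/(1−0.37)) = 0.388423
SE(z) = 1/√(n−3) = 1/√32 = 0.176777
95% ⇒ z* = 1.960; margin = 1.960·0.176777 = 0.346483
CI on z-scale: (0.041940, 0.734906)
Back-transform: tanh(0.041940) = 0.041915, tanh(0.734906) = 0.626058

(0.042, 0.626)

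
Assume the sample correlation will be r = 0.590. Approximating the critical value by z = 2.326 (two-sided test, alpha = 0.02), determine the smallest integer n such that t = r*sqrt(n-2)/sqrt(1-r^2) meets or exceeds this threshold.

13

Need r·√(n−2)/√(1−r²) ≥ 2.326
√(n−2) ≥ 2.326·√(1−0.348100) / 0.590 = 2.326·0.807403 / 0.590 = 3.1831
n−2 ≥ 10.1321  ⇒  n ≥ 12.1321
Smallest integer n = 13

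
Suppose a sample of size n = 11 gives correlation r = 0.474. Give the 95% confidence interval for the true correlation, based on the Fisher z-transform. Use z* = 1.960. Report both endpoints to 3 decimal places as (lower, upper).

(-0.176, 0.836)

Fisher z: z_r = atanh(r) = ½·ln((1+0.474)/(1−0.474)) = 0.515217
SE(z) = 1/√(n−3) = 1/√8 = 0.353553
95% ⇒ z* = 1.960; margin = 1.960·0.353553 = 0.692964
CI on z-scale: (-0.177747, 1.208181)
Back-transform: tanh(-0.177747) = -0.175898, tanh(1.208181) = 0.836133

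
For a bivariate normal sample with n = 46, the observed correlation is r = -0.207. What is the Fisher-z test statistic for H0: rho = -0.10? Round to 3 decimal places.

Fisher z: atanh(-0.207) = -0.210035, atanh(-0.10) = -0.100335
z = (z_r − z_0)·√(n−3) = (-0.210035 − (-0.100335))·√43 = -0.109700 · 6.557439 = -0.719

-0.719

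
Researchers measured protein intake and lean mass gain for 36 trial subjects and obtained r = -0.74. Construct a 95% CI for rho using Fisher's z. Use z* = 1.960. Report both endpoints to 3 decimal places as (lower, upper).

(-0.860, -0.544)

Fisher z: z_r = atanh(r) = ½·ln((1+(-0.74))/(1−(-0.74))) = -0.950479
SE(z) = 1/√(n−3) = 1/√33 = 0.174078
95% ⇒ z* = 1.960; margin = 1.960·0.174078 = 0.341193
CI on z-scale: (-1.291672, -0.609286)
Back-transform: tanh(-1.291672) = -0.859564, tanh(-0.609286) = -0.543624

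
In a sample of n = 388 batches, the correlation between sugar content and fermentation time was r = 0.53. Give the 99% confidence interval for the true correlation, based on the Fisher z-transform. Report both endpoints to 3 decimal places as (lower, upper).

(0.429, 0.618)

Fisher z: z_r = atanh(r) = ½·ln((1+0.53)/(1−0.53)) = 0.590145
SE(z) = 1/√(n−3) = 1/√385 = 0.050965
99% ⇒ z* = 2.576; margin = 2.576·0.050965 = 0.131286
CI on z-scale: (0.458859, 0.721431)
Back-transform: tanh(0.458859) = 0.429154, tanh(0.721431) = 0.617795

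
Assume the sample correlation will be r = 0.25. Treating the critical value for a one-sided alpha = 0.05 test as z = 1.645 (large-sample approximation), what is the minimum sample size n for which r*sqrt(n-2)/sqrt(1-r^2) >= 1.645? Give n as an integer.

Need r·√(n−2)/√(1−r²) ≥ 1.645
√(n−2) ≥ 1.645·√(1−0.0625) / 0.25 = 1.645·0.968246 / 0.25 = 6.3711
n−2 ≥ 40.5909  ⇒  n ≥ 42.5909
Smallest integer n = 43

43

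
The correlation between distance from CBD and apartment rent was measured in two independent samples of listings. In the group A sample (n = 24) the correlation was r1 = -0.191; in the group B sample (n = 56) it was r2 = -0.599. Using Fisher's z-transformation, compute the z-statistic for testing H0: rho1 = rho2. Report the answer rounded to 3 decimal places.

z1 = atanh(-0.191) = -0.193375,  z2 = atanh(-0.599) = -0.691586
SE = √(1/(n1−3) + 1/(n2−3)) = √(1/21 + 1/53) = √(0.0476190 + 0.0188679) = √0.0664869 = 0.257851
z = (z1 − z2)/SE = (-0.193375 − (-0.691586)) / 0.257851 = 0.498211 / 0.257851 = 1.932

1.932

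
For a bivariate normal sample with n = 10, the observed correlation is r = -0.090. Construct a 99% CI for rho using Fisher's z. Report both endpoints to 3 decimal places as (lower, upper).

(-0.787, 0.708)

Fisher z: z_r = atanh(r) = ½·ln((1+(-0.090))/(1−(-0.090))) = -0.090244
SE(z) = 1/√(n−3) = 1/√7 = 0.377964
99% ⇒ z* = 2.576; margin = 2.576·0.377964 = 0.973635
CI on z-scale: (-1.063879, 0.883391)
Back-transform: tanh(-1.063879) = -0.787144, tanh(0.883391) = 0.708114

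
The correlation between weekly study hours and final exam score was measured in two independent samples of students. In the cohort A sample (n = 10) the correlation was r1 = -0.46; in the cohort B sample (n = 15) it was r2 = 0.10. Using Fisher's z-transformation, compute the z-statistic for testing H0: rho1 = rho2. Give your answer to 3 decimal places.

Fisher z-transforms: z1 = atanh(-0.46) = -0.497311, z2 = atanh(0.10) = 0.100335; difference d = -0.597646
Var(d) = 1/7 + 1/12 = 0.1428571 + 0.0833333 = 0.2261904
z = d/√Var(d) = -0.597646 / √0.2261904 = -0.597646 / 0.475595 = -1.257

-1.257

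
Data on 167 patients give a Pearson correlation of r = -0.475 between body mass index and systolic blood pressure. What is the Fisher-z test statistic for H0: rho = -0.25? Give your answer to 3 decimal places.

-3.344

z_r = atanh(-0.475) = -0.516508,  z_0 = atanh(-0.25) = -0.255413
SE = 1/√(n−3) = 1/√164 = 0.078087
z = (z_r − z_0)/SE = (-0.516508 − (-0.255413)) / 0.078087 = -0.261095 / 0.078087 = -3.344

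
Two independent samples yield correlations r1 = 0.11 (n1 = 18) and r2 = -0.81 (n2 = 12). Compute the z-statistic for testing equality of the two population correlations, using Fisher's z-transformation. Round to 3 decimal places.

2.935

z1 = atanh(0.11) = 0.110447,  z2 = atanh(-0.81) = -1.127029
SE = √(1/(n1−3) + 1/(n2−3)) = √(1/15 + 1/9) = √(0.0666667 + 0.1111111) = √0.1777778 = 0.421637
z = (z1 − z2)/SE = (0.110447 − (-1.127029)) / 0.421637 = 1.237476 / 0.421637 = 2.935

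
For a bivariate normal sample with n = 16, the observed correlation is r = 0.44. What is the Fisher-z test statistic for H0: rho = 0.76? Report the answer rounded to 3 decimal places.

Fisher z: atanh(0.44) = 0.472231, atanh(0.76) = 0.996215
z = (z_r − z_0)·√(n−3) = (0.472231 − 0.996215)·√13 = -0.523984 · 3.605551 = -1.889

-1.889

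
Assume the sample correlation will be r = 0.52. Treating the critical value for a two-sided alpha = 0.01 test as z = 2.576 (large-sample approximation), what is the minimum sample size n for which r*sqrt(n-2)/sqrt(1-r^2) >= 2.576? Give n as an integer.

Need r·√(n−2)/√(1−r²) ≥ 2.576
√(n−2) ≥ 2.576·√(1−0.2704) / 0.52 = 2.576·0.854166 / 0.52 = 4.2314
n−2 ≥ 17.9047  ⇒  n ≥ 19.9047
Smallest integer n = 20

20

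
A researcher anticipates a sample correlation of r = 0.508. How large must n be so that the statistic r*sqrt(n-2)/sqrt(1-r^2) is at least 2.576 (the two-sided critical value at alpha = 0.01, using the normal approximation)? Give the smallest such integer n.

22

r√(n−2)/√(1−r²) ≥ 2.576  ⇔  n−2 ≥ (2.576)²·(1−r²)/r²
(1−r²)/r² = (1−0.258064)/0.258064 = 2.8750
n ≥ 2 + 6.635776·2.8750 = 2 + 19.0779 = 21.0779
⌈21.0779⌉ = 22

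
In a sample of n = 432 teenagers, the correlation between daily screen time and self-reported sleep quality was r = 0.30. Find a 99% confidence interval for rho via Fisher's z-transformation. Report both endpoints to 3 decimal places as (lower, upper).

(0.183, 0.409)

Fisher z: z_r = atanh(r) = ½·ln((1+0.30)/(1−0.30)) = 0.309520
SE(z) = 1/√(n−3) = 1/√429 = 0.048280
99% ⇒ z* = 2.576; margin = 2.576·0.048280 = 0.124369
CI on z-scale: (0.185151, 0.433889)
Back-transform: tanh(0.185151) = 0.183064, tanh(0.433889) = 0.408566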